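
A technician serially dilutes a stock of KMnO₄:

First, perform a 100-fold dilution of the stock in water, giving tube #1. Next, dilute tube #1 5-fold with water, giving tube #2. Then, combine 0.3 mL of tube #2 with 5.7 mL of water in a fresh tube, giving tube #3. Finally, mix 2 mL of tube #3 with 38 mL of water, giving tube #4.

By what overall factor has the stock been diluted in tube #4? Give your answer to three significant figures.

2.00 × 10^5

Step 1: 100-fold → factor 100
Step 2: 5-fold → factor 5
Step 3: 0.3 mL + 5.7 mL = 6 mL total → factor 6/0.3 = 20
Step 4: 2 mL + 38 mL = 40 mL total → factor 40/2 = 20
Overall dilution factor = 100 × 5 × 20 × 20 = 2 × 10^5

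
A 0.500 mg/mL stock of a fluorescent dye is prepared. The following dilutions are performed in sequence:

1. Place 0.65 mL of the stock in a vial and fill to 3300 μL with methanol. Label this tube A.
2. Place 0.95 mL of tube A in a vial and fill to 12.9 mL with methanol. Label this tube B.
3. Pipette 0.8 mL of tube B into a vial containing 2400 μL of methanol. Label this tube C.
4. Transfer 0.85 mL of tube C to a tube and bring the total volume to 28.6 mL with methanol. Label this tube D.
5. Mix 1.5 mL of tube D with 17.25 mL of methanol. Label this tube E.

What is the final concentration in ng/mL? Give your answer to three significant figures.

4.31 ng/mL

Step 1: 0.65 mL brought to 3300 μL → factor 3.3/0.65 = 5.0769
Step 2: 0.95 mL brought to 12.9 mL → factor 12.9/0.95 = 13.579
Step 3: 0.8 mL + 2400 μL = 3.2 mL total → factor 3.2/0.8 = 4
Step 4: 0.85 mL brought to 28.6 mL → factor 28.6/0.85 = 33.647
Step 5: 1.5 mL + 17.25 mL = 18.75 mL total → factor 18.75/1.5 = 12.5
Overall dilution factor = 5.0769 × 13.579 × 4 × 33.647 × 12.5 = 1.1598 × 10^5
Final = 0.500 mg/mL / 1.1598 × 10^5 = 4.311 × 10^-6 mg/mL = 4.31 ng/mL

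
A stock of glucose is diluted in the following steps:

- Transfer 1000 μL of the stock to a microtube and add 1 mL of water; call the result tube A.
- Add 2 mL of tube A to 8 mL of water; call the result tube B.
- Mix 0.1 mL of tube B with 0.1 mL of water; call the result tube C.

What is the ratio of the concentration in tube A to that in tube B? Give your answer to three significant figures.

5.00

Step 1: 1000 μL + 1 mL = 2000 μL total → factor 2000/1000 = 2
Step 2: 2 mL + 8 mL = 10 mL total → factor 10/2 = 5
Dilution factor to tube A = 2; to tube B = 10
[tube A]/[tube B] = (factor to tube B)/(factor to tube A) = 10/2 = 5.00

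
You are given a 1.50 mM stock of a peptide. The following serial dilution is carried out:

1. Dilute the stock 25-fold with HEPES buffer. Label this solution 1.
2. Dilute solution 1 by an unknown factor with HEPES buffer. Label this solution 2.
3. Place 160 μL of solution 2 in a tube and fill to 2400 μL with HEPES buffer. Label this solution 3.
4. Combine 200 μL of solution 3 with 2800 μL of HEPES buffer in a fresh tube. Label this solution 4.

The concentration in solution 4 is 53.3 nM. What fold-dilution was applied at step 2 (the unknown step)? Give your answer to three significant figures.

Step 1: 25-fold → factor 25
Step 2: unknown factor x
Step 3: 160 μL brought to 2400 μL → factor 2400/160 = 15
Step 4: 200 μL + 2800 μL = 3000 μL total → factor 3000/200 = 15
Product of known-step factors = 5625
Overall factor = 1.50 mM / (53.3 nM) = 28143
x = 28143 / 5625 = 5.00

5.00-fold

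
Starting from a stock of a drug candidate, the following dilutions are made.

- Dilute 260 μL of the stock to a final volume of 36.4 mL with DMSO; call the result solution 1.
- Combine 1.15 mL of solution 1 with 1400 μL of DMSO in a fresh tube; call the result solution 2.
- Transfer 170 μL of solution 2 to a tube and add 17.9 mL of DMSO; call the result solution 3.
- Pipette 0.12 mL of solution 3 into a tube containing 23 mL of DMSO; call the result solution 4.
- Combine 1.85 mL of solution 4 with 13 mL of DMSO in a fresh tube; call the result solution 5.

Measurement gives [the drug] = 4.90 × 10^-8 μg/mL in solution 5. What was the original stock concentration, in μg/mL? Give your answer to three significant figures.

2.50 μg/mL

Step 1: 260 μL brought to 36.4 mL → factor 36400/260 = 140
Step 2: 1.15 mL + 1400 μL = 2.55 mL total → factor 2.55/1.15 = 2.2174
Step 3: 170 μL + 17.9 mL = 18070 μL total → factor 18070/170 = 106.29
Step 4: 0.12 mL + 23 mL = 23.12 mL total → factor 23.12/0.12 = 192.67
Step 5: 1.85 mL + 13 mL = 14.85 mL total → factor 14.85/1.85 = 8.027
Overall dilution factor = 140 × 2.2174 × 106.29 × 192.67 × 8.027 = 5.1032 × 10^7
Stock = 4.90 × 10^-8 μg/mL × 5.1032 × 10^7 = 2.50 μg/mL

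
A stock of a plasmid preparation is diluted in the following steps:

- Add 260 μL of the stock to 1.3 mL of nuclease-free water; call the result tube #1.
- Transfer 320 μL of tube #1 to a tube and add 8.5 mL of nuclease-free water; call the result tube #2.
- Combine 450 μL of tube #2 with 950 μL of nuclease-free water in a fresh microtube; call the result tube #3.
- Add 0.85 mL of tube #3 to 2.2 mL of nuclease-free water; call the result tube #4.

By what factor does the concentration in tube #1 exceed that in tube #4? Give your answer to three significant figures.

Step 1: 260 μL + 1.3 mL = 1560 μL total → factor 1560/260 = 6
Step 2: 320 μL + 8.5 mL = 8820 μL total → factor 8820/320 = 27.562
Step 3: 450 μL + 950 μL = 1400 μL total → factor 1400/450 = 3.1111
Step 4: 0.85 mL + 2.2 mL = 3.05 mL total → factor 3.05/0.85 = 3.5882
Dilution factor to tube #1 = 6; to tube #4 = 1846.1
[tube #1]/[tube #4] = (factor to tube #4)/(factor to tube #1) = 1846.1/6 = 308

308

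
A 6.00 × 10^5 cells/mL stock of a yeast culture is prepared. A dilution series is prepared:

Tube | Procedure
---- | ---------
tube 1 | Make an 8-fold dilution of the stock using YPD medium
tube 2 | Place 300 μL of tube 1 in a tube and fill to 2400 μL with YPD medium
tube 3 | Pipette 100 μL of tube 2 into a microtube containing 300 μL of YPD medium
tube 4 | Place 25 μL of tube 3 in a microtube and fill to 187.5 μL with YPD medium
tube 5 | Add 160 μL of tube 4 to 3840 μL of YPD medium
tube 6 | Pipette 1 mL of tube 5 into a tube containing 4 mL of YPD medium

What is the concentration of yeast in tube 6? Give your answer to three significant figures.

2.50 cells/mL

Step 1: 8-fold → factor 8
Step 2: 300 μL brought to 2400 μL → factor 2400/300 = 8
Step 3: 100 μL + 300 μL = 400 μL total → factor 400/100 = 4
Step 4: 25 μL brought to 187.5 μL → factor 187.5/25 = 7.5
Step 5: 160 μL + 3840 μL = 4000 μL total → factor 4000/160 = 25
Step 6: 1 mL + 4 mL = 5 mL total → factor 5/1 = 5
Overall dilution factor = 8 × 8 × 4 × 7.5 × 25 × 5 = 2.4 × 10^5
Final = 6.00 × 10^5 cells/mL / 2.4 × 10^5 = 2.50 cells/mL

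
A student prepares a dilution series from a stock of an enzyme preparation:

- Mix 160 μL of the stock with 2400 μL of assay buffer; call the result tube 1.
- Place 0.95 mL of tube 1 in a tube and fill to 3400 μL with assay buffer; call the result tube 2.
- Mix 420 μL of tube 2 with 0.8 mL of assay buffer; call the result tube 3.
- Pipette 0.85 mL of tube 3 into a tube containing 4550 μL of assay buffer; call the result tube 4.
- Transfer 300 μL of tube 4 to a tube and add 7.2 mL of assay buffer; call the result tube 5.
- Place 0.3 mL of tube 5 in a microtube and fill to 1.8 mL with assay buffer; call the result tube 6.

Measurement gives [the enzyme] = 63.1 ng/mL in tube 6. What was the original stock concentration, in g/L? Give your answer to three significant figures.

Step 1: 160 μL + 2400 μL = 2560 μL total → factor 2560/160 = 16
Step 2: 0.95 mL brought to 3400 μL → factor 3.4/0.95 = 3.5789
Step 3: 420 μL + 0.8 mL = 1220 μL total → factor 1220/420 = 2.9048
Step 4: 0.85 mL + 4550 μL = 5.4 mL total → factor 5.4/0.85 = 6.3529
Step 5: 300 μL + 7.2 mL = 7500 μL total → factor 7500/300 = 25
Step 6: 0.3 mL brought to 1.8 mL → factor 1.8/0.3 = 6
Overall dilution factor = 16 × 3.5789 × 2.9048 × 6.3529 × 25 × 6 = 1.5851 × 10^5
Stock = 63.1 ng/mL × 1.5851 × 10^5 = 1.000 × 10^7 ng/mL = 10.0 g/L

10.0 g/L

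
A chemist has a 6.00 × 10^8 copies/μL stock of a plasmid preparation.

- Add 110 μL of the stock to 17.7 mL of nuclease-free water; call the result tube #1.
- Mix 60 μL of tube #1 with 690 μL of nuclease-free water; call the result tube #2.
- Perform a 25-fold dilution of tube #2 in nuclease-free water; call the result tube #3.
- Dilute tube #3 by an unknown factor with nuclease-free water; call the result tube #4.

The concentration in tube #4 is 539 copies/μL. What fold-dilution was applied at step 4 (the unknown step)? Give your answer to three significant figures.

22.0-fold

Step 1: 110 μL + 17.7 mL = 17810 μL total → factor 17810/110 = 161.91
Step 2: 60 μL + 690 μL = 750 μL total → factor 750/60 = 12.5
Step 3: 25-fold → factor 25
Step 4: unknown factor x
Product of known-step factors = 50597
Overall factor = 6.00 × 10^8 copies/μL / (539 copies/μL) = 1.1132 × 10^6
x = 1.1132 × 10^6 / 50597 = 22.0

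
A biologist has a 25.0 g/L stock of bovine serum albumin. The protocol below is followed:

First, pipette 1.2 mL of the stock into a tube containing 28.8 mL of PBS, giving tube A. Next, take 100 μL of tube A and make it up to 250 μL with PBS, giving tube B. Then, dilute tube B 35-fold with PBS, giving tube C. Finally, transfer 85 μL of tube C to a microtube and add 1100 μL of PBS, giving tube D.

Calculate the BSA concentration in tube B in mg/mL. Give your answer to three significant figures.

Step 1: 1.2 mL + 28.8 mL = 30 mL total → factor 30/1.2 = 25
Step 2: 100 μL brought to 250 μL → factor 250/100 = 2.5
Dilution factor through tube B = 25 × 2.5 = 62.5
[tube B] = 25.0 g/L / 62.5 = 0.4000 g/L = 0.400 mg/mL

0.400 mg/mL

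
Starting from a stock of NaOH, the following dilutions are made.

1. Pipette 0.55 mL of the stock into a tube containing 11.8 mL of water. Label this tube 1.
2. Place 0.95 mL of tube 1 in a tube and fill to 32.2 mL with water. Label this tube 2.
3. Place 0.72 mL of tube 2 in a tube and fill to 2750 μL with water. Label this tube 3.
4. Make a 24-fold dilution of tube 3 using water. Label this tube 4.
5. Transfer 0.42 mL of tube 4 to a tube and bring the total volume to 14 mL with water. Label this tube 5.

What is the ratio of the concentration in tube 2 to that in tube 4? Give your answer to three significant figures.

Step 1: 0.55 mL + 11.8 mL = 12.35 mL total → factor 12.35/0.55 = 22.455
Step 2: 0.95 mL brought to 32.2 mL → factor 32.2/0.95 = 33.895
Step 3: 0.72 mL brought to 2750 μL → factor 2.75/0.72 = 3.8194
Step 4: 24-fold → factor 24
Dilution factor to tube 2 = 761.09; to tube 4 = 69767
[tube 2]/[tube 4] = (factor to tube 4)/(factor to tube 2) = 69767/761.09 = 91.7

91.7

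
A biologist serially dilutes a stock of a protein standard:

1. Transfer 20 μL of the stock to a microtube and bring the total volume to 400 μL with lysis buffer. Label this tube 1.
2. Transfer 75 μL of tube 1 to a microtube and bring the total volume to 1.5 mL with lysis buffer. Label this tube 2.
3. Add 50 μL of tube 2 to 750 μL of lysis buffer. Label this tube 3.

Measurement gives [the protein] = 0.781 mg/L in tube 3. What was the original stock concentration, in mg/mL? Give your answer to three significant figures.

5.00 mg/mL

Step 1: 20 μL brought to 400 μL → factor 400/20 = 20
Step 2: 75 μL brought to 1.5 mL → factor 1500/75 = 20
Step 3: 50 μL + 750 μL = 800 μL total → factor 800/50 = 16
Overall dilution factor = 20 × 20 × 16 = 6400
Stock = 0.781 mg/L × 6400 = 4998 mg/L = 5.00 mg/mL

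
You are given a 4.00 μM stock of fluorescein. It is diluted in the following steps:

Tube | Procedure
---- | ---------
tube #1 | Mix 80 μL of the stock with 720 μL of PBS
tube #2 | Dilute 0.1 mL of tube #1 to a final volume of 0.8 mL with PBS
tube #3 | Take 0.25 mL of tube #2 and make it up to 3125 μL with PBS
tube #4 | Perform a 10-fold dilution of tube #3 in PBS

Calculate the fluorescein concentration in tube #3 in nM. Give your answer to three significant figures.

4.00 nM

Step 1: 80 μL + 720 μL = 800 μL total → factor 800/80 = 10
Step 2: 0.1 mL brought to 0.8 mL → factor 0.8/0.1 = 8
Step 3: 0.25 mL brought to 3125 μL → factor 3.125/0.25 = 12.5
Dilution factor through tube #3 = 10 × 8 × 12.5 = 1000
[tube #3] = 4.00 μM / 1000 = 0.004000 μM = 4.00 nM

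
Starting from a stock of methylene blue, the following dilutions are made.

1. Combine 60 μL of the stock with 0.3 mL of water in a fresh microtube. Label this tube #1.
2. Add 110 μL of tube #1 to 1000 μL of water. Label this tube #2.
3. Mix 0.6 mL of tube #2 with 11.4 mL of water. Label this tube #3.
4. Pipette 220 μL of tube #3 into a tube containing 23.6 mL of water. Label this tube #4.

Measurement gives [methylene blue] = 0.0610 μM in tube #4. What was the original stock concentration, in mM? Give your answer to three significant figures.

8.00 mM

Step 1: 60 μL + 0.3 mL = 360 μL total → factor 360/60 = 6
Step 2: 110 μL + 1000 μL = 1110 μL total → factor 1110/110 = 10.091
Step 3: 0.6 mL + 11.4 mL = 12 mL total → factor 12/0.6 = 20
Step 4: 220 μL + 23.6 mL = 23820 μL total → factor 23820/220 = 108.27
Overall dilution factor = 6 × 10.091 × 20 × 108.27 = 1.3111 × 10^5
Stock = 0.0610 μM × 1.3111 × 10^5 = 7998 μM = 8.00 mM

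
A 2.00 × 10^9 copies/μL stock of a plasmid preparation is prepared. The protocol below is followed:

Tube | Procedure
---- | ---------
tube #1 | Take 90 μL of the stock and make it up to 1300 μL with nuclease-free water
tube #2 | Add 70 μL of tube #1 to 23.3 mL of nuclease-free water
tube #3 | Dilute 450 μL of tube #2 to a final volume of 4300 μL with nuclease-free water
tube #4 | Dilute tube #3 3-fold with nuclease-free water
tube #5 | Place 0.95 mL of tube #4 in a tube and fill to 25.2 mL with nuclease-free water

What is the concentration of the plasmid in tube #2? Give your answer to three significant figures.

4.15 × 10^5 copies/μL

Step 1: 90 μL brought to 1300 μL → factor 1300/90 = 14.444
Step 2: 70 μL + 23.3 mL = 23370 μL total → factor 23370/70 = 333.86
Dilution factor through tube #2 = 14.444 × 333.86 = 4822.4
[tube #2] = 2.00 × 10^9 copies/μL / 4822.4 = 4.15 × 10^5 copies/μL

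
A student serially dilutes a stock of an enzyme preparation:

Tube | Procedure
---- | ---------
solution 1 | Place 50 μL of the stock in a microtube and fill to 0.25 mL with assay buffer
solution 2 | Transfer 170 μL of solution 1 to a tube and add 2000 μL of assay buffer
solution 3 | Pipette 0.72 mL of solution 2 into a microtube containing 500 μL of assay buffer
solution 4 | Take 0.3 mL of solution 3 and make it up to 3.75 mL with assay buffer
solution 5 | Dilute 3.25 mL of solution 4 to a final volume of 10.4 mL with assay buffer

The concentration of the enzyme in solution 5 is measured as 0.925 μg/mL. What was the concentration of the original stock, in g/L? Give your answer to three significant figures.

Step 1: 50 μL brought to 0.25 mL → factor 250/50 = 5
Step 2: 170 μL + 2000 μL = 2170 μL total → factor 2170/170 = 12.765
Step 3: 0.72 mL + 500 μL = 1.22 mL total → factor 1.22/0.72 = 1.6944
Step 4: 0.3 mL brought to 3.75 mL → factor 3.75/0.3 = 12.5
Step 5: 3.25 mL brought to 10.4 mL → factor 10.4/3.25 = 3.2
Overall dilution factor = 5 × 12.765 × 1.6944 × 12.5 × 3.2 = 4325.8
Stock = 0.925 μg/mL × 4325.8 = 4001 μg/mL = 4.00 g/L

4.00 g/L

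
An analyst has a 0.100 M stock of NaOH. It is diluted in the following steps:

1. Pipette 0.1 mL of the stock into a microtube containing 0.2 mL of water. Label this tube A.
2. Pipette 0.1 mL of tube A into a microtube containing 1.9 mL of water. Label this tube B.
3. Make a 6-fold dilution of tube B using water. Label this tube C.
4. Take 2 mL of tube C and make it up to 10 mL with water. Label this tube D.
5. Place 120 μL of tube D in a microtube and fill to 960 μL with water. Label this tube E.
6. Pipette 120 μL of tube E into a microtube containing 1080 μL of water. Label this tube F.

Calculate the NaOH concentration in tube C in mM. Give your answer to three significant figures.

0.278 mM

Step 1: 0.1 mL + 0.2 mL = 0.3 mL total → factor 0.3/0.1 = 3
Step 2: 0.1 mL + 1.9 mL = 2 mL total → factor 2/0.1 = 20
Step 3: 6-fold → factor 6
Dilution factor through tube C = 3 × 20 × 6 = 360
[tube C] = 0.100 M / 360 = 0.0002778 M = 0.278 mM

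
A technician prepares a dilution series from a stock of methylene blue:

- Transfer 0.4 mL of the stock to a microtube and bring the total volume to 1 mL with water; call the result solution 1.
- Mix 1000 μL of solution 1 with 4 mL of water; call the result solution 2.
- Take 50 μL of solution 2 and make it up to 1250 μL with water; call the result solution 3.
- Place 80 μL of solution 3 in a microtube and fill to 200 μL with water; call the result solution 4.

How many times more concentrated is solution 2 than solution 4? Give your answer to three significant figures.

62.5

Step 1: 0.4 mL brought to 1 mL → factor 1/0.4 = 2.5
Step 2: 1000 μL + 4 mL = 5000 μL total → factor 5000/1000 = 5
Step 3: 50 μL brought to 1250 μL → factor 1250/50 = 25
Step 4: 80 μL brought to 200 μL → factor 200/80 = 2.5
Dilution factor to solution 2 = 12.5; to solution 4 = 781.25
[solution 2]/[solution 4] = (factor to solution 4)/(factor to solution 2) = 781.25/12.5 = 62.5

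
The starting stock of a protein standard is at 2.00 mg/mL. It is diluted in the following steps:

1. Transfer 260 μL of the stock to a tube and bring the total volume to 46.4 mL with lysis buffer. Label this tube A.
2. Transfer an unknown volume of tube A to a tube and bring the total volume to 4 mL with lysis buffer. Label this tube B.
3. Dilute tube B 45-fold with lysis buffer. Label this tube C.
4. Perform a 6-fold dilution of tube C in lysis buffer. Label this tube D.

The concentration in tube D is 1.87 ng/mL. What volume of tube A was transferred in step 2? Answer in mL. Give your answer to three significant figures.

Step 1: 260 μL brought to 46.4 mL → factor 46400/260 = 178.46
Step 2: v brought to 4 mL → factor = 4 mL/v
Step 3: 45-fold → factor 45
Step 4: 6-fold → factor 6
Product of known-step factors = 48185
Overall factor = 2.00 mg/mL / (1.87 ng/mL) = 1.0695 × 10^6
Step-2 factor = 1.0695 × 10^6 / 48185 = 22.196
v = 4 mL / 22.196 = 0.180 mL

0.180 mL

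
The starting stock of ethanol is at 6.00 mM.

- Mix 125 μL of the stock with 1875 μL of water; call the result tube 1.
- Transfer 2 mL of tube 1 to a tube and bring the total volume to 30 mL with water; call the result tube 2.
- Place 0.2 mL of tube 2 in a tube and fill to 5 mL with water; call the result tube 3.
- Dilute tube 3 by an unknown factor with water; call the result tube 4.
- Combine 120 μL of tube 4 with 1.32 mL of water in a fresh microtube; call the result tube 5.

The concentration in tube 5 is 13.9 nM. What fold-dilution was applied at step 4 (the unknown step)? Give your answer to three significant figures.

6.00-fold

Step 1: 125 μL + 1875 μL = 2000 μL total → factor 2000/125 = 16
Step 2: 2 mL brought to 30 mL → factor 30/2 = 15
Step 3: 0.2 mL brought to 5 mL → factor 5/0.2 = 25
Step 4: unknown factor x
Step 5: 120 μL + 1.32 mL = 1440 μL total → factor 1440/120 = 12
Product of known-step factors = 72000
Overall factor = 6.00 mM / (13.9 nM) = 4.3165 × 10^5
x = 4.3165 × 10^5 / 72000 = 6.00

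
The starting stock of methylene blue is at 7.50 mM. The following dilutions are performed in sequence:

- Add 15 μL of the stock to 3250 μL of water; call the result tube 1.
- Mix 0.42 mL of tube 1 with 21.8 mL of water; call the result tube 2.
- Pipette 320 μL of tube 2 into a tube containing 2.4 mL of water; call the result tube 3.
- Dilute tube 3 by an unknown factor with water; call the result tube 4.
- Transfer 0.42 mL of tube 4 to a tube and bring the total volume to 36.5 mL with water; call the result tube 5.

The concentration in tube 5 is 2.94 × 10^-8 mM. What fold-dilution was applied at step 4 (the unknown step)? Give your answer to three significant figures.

30.0-fold

Step 1: 15 μL + 3250 μL = 3265 μL total → factor 3265/15 = 217.67
Step 2: 0.42 mL + 21.8 mL = 22.22 mL total → factor 22.22/0.42 = 52.905
Step 3: 320 μL + 2.4 mL = 2720 μL total → factor 2720/320 = 8.5
Step 4: unknown factor x
Step 5: 0.42 mL brought to 36.5 mL → factor 36.5/0.42 = 86.905
Product of known-step factors = 8.5065 × 10^6
Overall factor = 7.50 mM / (2.94 × 10^-8 mM) = 2.551 × 10^8
x = 2.551 × 10^8 / 8.5065 × 10^6 = 30.0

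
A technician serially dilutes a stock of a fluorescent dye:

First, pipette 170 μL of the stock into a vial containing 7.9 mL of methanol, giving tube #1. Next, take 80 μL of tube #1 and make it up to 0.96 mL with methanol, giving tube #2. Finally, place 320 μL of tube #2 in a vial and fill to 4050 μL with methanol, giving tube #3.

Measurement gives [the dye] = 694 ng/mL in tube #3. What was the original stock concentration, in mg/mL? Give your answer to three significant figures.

5.00 mg/mL

Step 1: 170 μL + 7.9 mL = 8070 μL total → factor 8070/170 = 47.471
Step 2: 80 μL brought to 0.96 mL → factor 960/80 = 12
Step 3: 320 μL brought to 4050 μL → factor 4050/320 = 12.656
Overall dilution factor = 47.471 × 12 × 12.656 = 7209.6
Stock = 694 ng/mL × 7209.6 = 5.003 × 10^6 ng/mL = 5.00 mg/mL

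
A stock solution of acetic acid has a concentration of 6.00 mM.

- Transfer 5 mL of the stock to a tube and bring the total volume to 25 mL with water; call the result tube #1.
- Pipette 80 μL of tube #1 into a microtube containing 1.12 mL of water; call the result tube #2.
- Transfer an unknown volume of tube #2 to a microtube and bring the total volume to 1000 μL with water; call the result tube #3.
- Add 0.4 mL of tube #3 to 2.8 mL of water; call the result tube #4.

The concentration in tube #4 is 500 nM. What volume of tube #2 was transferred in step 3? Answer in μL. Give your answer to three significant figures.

Step 1: 5 mL brought to 25 mL → factor 25/5 = 5
Step 2: 80 μL + 1.12 mL = 1200 μL total → factor 1200/80 = 15
Step 3: v brought to 1000 μL → factor = 1000 μL/v
Step 4: 0.4 mL + 2.8 mL = 3.2 mL total → factor 3.2/0.4 = 8
Product of known-step factors = 600
Overall factor = 6.00 mM / (500 nM) = 12000
Step-3 factor = 12000 / 600 = 20
v = 1000 μL / 20 = 50.0 μL

50.0 μL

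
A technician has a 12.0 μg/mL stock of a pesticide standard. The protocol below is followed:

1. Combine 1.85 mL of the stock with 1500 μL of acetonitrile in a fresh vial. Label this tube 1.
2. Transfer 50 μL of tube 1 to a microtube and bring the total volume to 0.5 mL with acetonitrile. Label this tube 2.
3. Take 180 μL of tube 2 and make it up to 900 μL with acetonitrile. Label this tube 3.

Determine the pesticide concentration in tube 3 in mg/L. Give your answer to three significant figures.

Step 1: 1.85 mL + 1500 μL = 3.35 mL total → factor 3.35/1.85 = 1.8108
Step 2: 50 μL brought to 0.5 mL → factor 500/50 = 10
Step 3: 180 μL brought to 900 μL → factor 900/180 = 5
Overall dilution factor = 1.8108 × 10 × 5 = 90.541
Final = 12.0 μg/mL / 90.541 = 0.1325 μg/mL = 0.133 mg/L

0.133 mg/L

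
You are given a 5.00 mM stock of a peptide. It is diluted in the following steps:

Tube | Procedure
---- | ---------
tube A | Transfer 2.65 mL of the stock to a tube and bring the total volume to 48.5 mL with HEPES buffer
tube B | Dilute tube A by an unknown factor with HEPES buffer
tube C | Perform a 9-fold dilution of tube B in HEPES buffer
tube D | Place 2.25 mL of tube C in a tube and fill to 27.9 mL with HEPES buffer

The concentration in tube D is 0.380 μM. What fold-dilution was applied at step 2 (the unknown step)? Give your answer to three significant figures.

6.44-fold

Step 1: 2.65 mL brought to 48.5 mL → factor 48.5/2.65 = 18.302
Step 2: unknown factor x
Step 3: 9-fold → factor 9
Step 4: 2.25 mL brought to 27.9 mL → factor 27.9/2.25 = 12.4
Product of known-step factors = 2042.5
Overall factor = 5.00 mM / (0.380 μM) = 13158
x = 13158 / 2042.5 = 6.44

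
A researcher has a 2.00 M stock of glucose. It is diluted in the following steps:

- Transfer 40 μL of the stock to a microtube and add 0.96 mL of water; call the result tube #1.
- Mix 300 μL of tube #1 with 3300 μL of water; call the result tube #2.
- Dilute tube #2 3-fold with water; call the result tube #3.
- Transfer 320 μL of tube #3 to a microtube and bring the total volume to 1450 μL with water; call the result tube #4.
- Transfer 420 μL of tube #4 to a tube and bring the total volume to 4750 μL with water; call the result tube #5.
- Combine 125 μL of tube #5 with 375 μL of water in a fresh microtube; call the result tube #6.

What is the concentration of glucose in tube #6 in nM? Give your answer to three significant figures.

Step 1: 40 μL + 0.96 mL = 1000 μL total → factor 1000/40 = 25
Step 2: 300 μL + 3300 μL = 3600 μL total → factor 3600/300 = 12
Step 3: 3-fold → factor 3
Step 4: 320 μL brought to 1450 μL → factor 1450/320 = 4.5312
Step 5: 420 μL brought to 4750 μL → factor 4750/420 = 11.31
Step 6: 125 μL + 375 μL = 500 μL total → factor 500/125 = 4
Overall dilution factor = 25 × 12 × 3 × 4.5312 × 11.31 × 4 = 1.8449 × 10^5
Final = 2.00 M / 1.8449 × 10^5 = 1.084 × 10^-5 M = 1.08 × 10^4 nM

1.08 × 10^4 nM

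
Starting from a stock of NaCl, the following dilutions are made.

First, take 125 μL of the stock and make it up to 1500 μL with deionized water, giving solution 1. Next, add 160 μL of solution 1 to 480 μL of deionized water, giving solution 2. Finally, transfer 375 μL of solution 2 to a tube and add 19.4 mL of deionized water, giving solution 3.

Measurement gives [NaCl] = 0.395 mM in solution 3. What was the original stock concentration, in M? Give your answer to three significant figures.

1.00 M

Step 1: 125 μL brought to 1500 μL → factor 1500/125 = 12
Step 2: 160 μL + 480 μL = 640 μL total → factor 640/160 = 4
Step 3: 375 μL + 19.4 mL = 19775 μL total → factor 19775/375 = 52.733
Overall dilution factor = 12 × 4 × 52.733 = 2531.2
Stock = 0.395 mM × 2531.2 = 999.8 mM = 1.00 M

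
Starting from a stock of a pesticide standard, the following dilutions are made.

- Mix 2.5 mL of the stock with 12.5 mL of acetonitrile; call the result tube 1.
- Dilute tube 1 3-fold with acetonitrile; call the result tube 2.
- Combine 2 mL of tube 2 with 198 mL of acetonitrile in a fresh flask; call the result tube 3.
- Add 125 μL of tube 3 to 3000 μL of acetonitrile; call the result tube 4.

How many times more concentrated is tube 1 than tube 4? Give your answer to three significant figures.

Step 1: 2.5 mL + 12.5 mL = 15 mL total → factor 15/2.5 = 6
Step 2: 3-fold → factor 3
Step 3: 2 mL + 198 mL = 200 mL total → factor 200/2 = 100
Step 4: 125 μL + 3000 μL = 3125 μL total → factor 3125/125 = 25
Dilution factor to tube 1 = 6; to tube 4 = 45000
[tube 1]/[tube 4] = (factor to tube 4)/(factor to tube 1) = 45000/6 = 7.50 × 10^3

7.50 × 10^3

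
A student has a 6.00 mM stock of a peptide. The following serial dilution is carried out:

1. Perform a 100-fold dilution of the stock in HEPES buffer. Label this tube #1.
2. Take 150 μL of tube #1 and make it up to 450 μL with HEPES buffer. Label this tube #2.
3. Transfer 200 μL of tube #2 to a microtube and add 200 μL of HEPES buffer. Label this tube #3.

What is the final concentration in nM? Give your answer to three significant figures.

Step 1: 100-fold → factor 100
Step 2: 150 μL brought to 450 μL → factor 450/150 = 3
Step 3: 200 μL + 200 μL = 400 μL total → factor 400/200 = 2
Overall dilution factor = 100 × 3 × 2 = 600
Final = 6.00 mM / 600 = 0.01000 mM = 1.00 × 10^4 nM

1.00 × 10^4 nM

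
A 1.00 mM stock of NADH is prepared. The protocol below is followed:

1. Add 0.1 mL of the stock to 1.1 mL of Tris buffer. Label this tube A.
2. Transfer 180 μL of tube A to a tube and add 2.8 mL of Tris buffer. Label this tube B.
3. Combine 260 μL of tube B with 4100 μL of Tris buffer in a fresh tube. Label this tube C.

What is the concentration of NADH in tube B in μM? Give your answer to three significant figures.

Step 1: 0.1 mL + 1.1 mL = 1.2 mL total → factor 1.2/0.1 = 12
Step 2: 180 μL + 2.8 mL = 2980 μL total → factor 2980/180 = 16.556
Dilution factor through tube B = 12 × 16.556 = 198.67
[tube B] = 1.00 mM / 198.67 = 0.005034 mM = 5.03 μM

5.03 μM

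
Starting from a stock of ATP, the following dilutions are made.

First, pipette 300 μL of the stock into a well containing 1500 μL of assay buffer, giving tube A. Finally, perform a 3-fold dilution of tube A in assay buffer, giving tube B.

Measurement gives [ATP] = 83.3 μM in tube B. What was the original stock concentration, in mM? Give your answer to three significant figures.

1.50 mM

Step 1: 300 μL + 1500 μL = 1800 μL total → factor 1800/300 = 6
Step 2: 3-fold → factor 3
Overall dilution factor = 6 × 3 = 18
Stock = 83.3 μM × 18 = 1499 μM = 1.50 mM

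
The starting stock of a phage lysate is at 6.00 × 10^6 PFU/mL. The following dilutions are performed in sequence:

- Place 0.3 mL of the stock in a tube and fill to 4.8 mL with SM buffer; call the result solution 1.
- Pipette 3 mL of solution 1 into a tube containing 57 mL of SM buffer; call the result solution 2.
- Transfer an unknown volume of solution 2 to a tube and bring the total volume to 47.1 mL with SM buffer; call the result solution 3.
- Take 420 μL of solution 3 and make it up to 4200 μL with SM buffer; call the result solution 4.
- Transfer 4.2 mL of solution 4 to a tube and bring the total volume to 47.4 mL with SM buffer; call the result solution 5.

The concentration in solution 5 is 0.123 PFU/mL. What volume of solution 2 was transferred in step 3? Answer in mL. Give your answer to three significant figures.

0.0349 mL

Step 1: 0.3 mL brought to 4.8 mL → factor 4.8/0.3 = 16
Step 2: 3 mL + 57 mL = 60 mL total → factor 60/3 = 20
Step 3: v brought to 47.1 mL → factor = 47.1 mL/v
Step 4: 420 μL brought to 4200 μL → factor 4200/420 = 10
Step 5: 4.2 mL brought to 47.4 mL → factor 47.4/4.2 = 11.286
Product of known-step factors = 36114
Overall factor = 6.00 × 10^6 PFU/mL / (0.123 PFU/mL) = 4.878 × 10^7
Step-3 factor = 4.878 × 10^7 / 36114 = 1350.7
v = 47.1 mL / 1350.7 = 0.0349 mL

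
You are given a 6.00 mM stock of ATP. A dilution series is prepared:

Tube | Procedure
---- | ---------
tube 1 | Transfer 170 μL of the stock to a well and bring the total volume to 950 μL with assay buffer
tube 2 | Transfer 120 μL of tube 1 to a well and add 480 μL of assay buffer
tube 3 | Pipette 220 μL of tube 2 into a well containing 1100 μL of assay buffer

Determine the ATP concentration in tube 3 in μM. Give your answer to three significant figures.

Step 1: 170 μL brought to 950 μL → factor 950/170 = 5.5882
Step 2: 120 μL + 480 μL = 600 μL total → factor 600/120 = 5
Step 3: 220 μL + 1100 μL = 1320 μL total → factor 1320/220 = 6
Overall dilution factor = 5.5882 × 5 × 6 = 167.65
Final = 6.00 mM / 167.65 = 0.03579 mM = 35.8 μM

35.8 μM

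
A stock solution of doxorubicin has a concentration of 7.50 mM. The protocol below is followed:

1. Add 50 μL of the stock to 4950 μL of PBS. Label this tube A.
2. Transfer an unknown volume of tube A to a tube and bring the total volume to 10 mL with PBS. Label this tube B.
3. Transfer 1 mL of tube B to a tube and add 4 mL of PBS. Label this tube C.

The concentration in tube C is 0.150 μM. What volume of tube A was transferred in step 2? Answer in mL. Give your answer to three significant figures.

0.100 mL

Step 1: 50 μL + 4950 μL = 5000 μL total → factor 5000/50 = 100
Step 2: v brought to 10 mL → factor = 10 mL/v
Step 3: 1 mL + 4 mL = 5 mL total → factor 5/1 = 5
Product of known-step factors = 500
Overall factor = 7.50 mM / (0.150 μM) = 50000
Step-2 factor = 50000 / 500 = 100
v = 10 mL / 100 = 0.100 mL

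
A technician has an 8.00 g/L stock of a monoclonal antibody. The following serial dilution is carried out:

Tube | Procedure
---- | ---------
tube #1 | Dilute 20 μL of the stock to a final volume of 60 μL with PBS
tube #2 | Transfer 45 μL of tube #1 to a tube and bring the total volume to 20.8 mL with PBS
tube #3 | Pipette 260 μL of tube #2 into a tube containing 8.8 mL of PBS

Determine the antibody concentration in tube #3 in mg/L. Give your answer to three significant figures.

Step 1: 20 μL brought to 60 μL → factor 60/20 = 3
Step 2: 45 μL brought to 20.8 mL → factor 20800/45 = 462.22
Step 3: 260 μL + 8.8 mL = 9060 μL total → factor 9060/260 = 34.846
Overall dilution factor = 3 × 462.22 × 34.846 = 48320
Final = 8.00 g/L / 48320 = 0.0001656 g/L = 0.166 mg/L

0.166 mg/L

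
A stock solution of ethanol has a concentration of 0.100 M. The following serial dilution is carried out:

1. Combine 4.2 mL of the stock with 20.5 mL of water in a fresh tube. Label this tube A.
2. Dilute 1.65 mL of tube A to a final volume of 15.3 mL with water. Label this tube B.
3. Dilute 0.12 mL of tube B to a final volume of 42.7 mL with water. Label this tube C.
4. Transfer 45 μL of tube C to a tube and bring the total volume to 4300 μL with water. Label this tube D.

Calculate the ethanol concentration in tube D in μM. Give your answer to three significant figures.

Step 1: 4.2 mL + 20.5 mL = 24.7 mL total → factor 24.7/4.2 = 5.881
Step 2: 1.65 mL brought to 15.3 mL → factor 15.3/1.65 = 9.2727
Step 3: 0.12 mL brought to 42.7 mL → factor 42.7/0.12 = 355.83
Step 4: 45 μL brought to 4300 μL → factor 4300/45 = 95.556
Dilution factor through tube D = 5.881 × 9.2727 × 355.83 × 95.556 = 1.8542 × 10^6
[tube D] = 0.100 M / 1.8542 × 10^6 = 5.393 × 10^-8 M = 0.0539 μM

0.0539 μM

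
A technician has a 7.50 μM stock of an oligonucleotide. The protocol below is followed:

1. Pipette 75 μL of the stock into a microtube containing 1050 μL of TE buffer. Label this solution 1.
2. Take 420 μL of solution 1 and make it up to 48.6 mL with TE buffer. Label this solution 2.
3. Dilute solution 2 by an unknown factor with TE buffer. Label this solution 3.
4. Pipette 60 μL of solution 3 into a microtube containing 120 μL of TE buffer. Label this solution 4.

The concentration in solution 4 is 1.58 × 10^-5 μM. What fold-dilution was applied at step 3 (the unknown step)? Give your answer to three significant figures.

Step 1: 75 μL + 1050 μL = 1125 μL total → factor 1125/75 = 15
Step 2: 420 μL brought to 48.6 mL → factor 48600/420 = 115.71
Step 3: unknown factor x
Step 4: 60 μL + 120 μL = 180 μL total → factor 180/60 = 3
Product of known-step factors = 5207.1
Overall factor = 7.50 μM / (1.58 × 10^-5 μM) = 4.7468 × 10^5
x = 4.7468 × 10^5 / 5207.1 = 91.2

91.2-fold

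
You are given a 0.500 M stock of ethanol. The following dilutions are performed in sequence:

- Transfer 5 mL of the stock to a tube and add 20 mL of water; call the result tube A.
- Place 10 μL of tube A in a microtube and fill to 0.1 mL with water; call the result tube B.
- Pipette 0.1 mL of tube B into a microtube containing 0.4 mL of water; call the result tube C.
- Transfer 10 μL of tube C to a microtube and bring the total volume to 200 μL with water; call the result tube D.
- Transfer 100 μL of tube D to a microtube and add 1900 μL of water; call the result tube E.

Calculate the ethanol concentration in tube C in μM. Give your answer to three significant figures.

2.00 × 10^3 μM

Step 1: 5 mL + 20 mL = 25 mL total → factor 25/5 = 5
Step 2: 10 μL brought to 0.1 mL → factor 100/10 = 10
Step 3: 0.1 mL + 0.4 mL = 0.5 mL total → factor 0.5/0.1 = 5
Dilution factor through tube C = 5 × 10 × 5 = 250
[tube C] = 0.500 M / 250 = 0.002000 M = 2.00 × 10^3 μM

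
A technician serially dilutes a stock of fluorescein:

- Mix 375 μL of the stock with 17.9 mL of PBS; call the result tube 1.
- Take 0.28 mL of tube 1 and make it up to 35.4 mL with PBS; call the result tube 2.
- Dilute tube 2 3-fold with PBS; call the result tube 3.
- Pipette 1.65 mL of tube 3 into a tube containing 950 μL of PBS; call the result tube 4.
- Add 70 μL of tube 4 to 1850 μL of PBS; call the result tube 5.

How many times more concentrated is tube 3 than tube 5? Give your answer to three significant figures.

Step 1: 375 μL + 17.9 mL = 18275 μL total → factor 18275/375 = 48.733
Step 2: 0.28 mL brought to 35.4 mL → factor 35.4/0.28 = 126.43
Step 3: 3-fold → factor 3
Step 4: 1.65 mL + 950 μL = 2.6 mL total → factor 2.6/1.65 = 1.5758
Step 5: 70 μL + 1850 μL = 1920 μL total → factor 1920/70 = 27.429
Dilution factor to tube 3 = 18484; to tube 5 = 7.9889 × 10^5
[tube 3]/[tube 5] = (factor to tube 5)/(factor to tube 3) = 7.9889 × 10^5/18484 = 43.2

43.2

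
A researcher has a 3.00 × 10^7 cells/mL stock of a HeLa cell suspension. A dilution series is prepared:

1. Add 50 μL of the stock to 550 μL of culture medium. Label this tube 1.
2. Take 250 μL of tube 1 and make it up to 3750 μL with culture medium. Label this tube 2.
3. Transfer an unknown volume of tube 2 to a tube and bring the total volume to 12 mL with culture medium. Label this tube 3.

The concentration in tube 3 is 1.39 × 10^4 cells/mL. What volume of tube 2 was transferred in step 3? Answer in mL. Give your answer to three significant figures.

1.00 mL

Step 1: 50 μL + 550 μL = 600 μL total → factor 600/50 = 12
Step 2: 250 μL brought to 3750 μL → factor 3750/250 = 15
Step 3: v brought to 12 mL → factor = 12 mL/v
Product of known-step factors = 180
Overall factor = 3.00 × 10^7 cells/mL / (1.39 × 10^4 cells/mL) = 2158.3
Step-3 factor = 2158.3 / 180 = 11.99
v = 12 mL / 11.99 = 1.00 mL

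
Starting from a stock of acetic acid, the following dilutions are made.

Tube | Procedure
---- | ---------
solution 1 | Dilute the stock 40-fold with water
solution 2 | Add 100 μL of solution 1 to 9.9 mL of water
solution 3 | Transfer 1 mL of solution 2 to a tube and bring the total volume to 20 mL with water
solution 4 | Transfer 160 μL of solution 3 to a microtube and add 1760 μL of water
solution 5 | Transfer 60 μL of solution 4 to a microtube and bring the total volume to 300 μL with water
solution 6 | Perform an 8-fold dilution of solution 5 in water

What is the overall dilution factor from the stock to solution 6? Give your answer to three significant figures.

3.84 × 10^7

Step 1: 40-fold → factor 40
Step 2: 100 μL + 9.9 mL = 10000 μL total → factor 10000/100 = 100
Step 3: 1 mL brought to 20 mL → factor 20/1 = 20
Step 4: 160 μL + 1760 μL = 1920 μL total → factor 1920/160 = 12
Step 5: 60 μL brought to 300 μL → factor 300/60 = 5
Step 6: 8-fold → factor 8
Overall dilution factor = 40 × 100 × 20 × 12 × 5 × 8 = 3.84 × 10^7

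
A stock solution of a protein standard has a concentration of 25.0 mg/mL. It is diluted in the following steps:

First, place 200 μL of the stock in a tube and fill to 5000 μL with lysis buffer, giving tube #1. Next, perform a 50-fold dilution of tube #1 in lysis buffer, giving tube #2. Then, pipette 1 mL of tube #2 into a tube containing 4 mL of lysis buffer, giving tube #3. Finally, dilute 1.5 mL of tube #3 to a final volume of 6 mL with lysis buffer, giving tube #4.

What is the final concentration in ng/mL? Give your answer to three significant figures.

Step 1: 200 μL brought to 5000 μL → factor 5000/200 = 25
Step 2: 50-fold → factor 50
Step 3: 1 mL + 4 mL = 5 mL total → factor 5/1 = 5
Step 4: 1.5 mL brought to 6 mL → factor 6/1.5 = 4
Overall dilution factor = 25 × 50 × 5 × 4 = 25000
Final = 25.0 mg/mL / 25000 = 0.001000 mg/mL = 1.00 × 10^3 ng/mL

1.00 × 10^3 ng/mL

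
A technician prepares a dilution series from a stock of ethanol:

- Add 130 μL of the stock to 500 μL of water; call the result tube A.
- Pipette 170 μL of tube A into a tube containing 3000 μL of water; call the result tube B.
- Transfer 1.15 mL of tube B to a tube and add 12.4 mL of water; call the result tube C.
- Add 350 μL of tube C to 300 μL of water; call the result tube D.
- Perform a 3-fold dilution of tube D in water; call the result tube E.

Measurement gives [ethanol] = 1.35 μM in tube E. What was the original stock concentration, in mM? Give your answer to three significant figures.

Step 1: 130 μL + 500 μL = 630 μL total → factor 630/130 = 4.8462
Step 2: 170 μL + 3000 μL = 3170 μL total → factor 3170/170 = 18.647
Step 3: 1.15 mL + 12.4 mL = 13.55 mL total → factor 13.55/1.15 = 11.783
Step 4: 350 μL + 300 μL = 650 μL total → factor 650/350 = 1.8571
Step 5: 3-fold → factor 3
Overall dilution factor = 4.8462 × 18.647 × 11.783 × 1.8571 × 3 = 5932.2
Stock = 1.35 μM × 5932.2 = 8008 μM = 8.01 mM

8.01 mM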